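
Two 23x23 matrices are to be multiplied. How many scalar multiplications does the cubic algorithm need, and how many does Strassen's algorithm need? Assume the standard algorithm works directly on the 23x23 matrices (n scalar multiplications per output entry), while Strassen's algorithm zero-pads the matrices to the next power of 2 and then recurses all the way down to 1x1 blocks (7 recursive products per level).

Matrix multiplication for 23x23 matrices:

Strassen's algorithm requires power-of-2 dimensions. Pad 23x23 to 32x32 (next power of 2).

Standard algorithm: 23^3 = 12167 multiplications
Strassen's algorithm: 7^(log2(32)) = 7^5 = 16807 multiplications
Difference: 12167 - 16807 = -4640 (Strassen uses MORE here due to padding overhead — for small or just-over-power-of-2 n, padding can outweigh the per-level savings)

Standard: 12167 multiplications (23^3). Strassen: 16807 multiplications (7^5, after padding to 32x32). Strassen reduces 8 recursive multiplications to 7 at each level.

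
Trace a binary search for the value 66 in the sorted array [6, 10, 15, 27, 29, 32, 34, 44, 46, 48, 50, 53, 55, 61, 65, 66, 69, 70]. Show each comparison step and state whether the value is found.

Binary search for 66 in [6, 10, 15, 27, 29, 32, 34, 44, 46, 48, 50, 53, 55, 61, 65, 66, 69, 70]:

lo=0, hi=17, mid=8, arr[mid]=46 -> 46 < 66, search right half
lo=9, hi=17, mid=13, arr[mid]=61 -> 61 < 66, search right half
lo=14, hi=17, mid=15, arr[mid]=66 -> Found target at index 15!

Binary search finds 66 at index 15 after 3 comparisons. The search repeatedly halves the search space by comparing with the middle element.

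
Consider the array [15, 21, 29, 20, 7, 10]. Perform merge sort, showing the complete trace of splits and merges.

Merge sort trace:

Split: [15, 21, 29, 20, 7, 10] -> [15, 21, 29] and [20, 7, 10]
  Split: [15, 21, 29] -> [15] and [21, 29]
    Split: [21, 29] -> [21] and [29]
    Merge: [21] + [29] -> [21, 29]
  Merge: [15] + [21, 29] -> [15, 21, 29]
  Split: [20, 7, 10] -> [20] and [7, 10]
    Split: [7, 10] -> [7] and [10]
    Merge: [7] + [10] -> [7, 10]
  Merge: [20] + [7, 10] -> [7, 10, 20]
Merge: [15, 21, 29] + [7, 10, 20] -> [7, 10, 15, 20, 21, 29]

Final sorted array: [7, 10, 15, 20, 21, 29]

The merge sort proceeds by recursively splitting the array and merging sorted halves.
After all merges, the sorted array is [7, 10, 15, 20, 21, 29].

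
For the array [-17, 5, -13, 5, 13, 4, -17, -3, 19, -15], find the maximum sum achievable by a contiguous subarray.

Using Kadane's algorithm on [-17, 5, -13, 5, 13, 4, -17, -3, 19, -15]:

Scanning through the array:
Position 1 (value 5): max_ending_here = 5, max_so_far = 5
Position 2 (value -13): max_ending_here = -8, max_so_far = 5
Position 3 (value 5): max_ending_here = 5, max_so_far = 5
Position 4 (value 13): max_ending_here = 18, max_so_far = 18
Position 5 (value 4): max_ending_here = 22, max_so_far = 22
Position 6 (value -17): max_ending_here = 5, max_so_far = 22
Position 7 (value -3): max_ending_here = 2, max_so_far = 22
Position 8 (value 19): max_ending_here = 21, max_so_far = 22
Position 9 (value -15): max_ending_here = 6, max_so_far = 22

Maximum subarray: [5, 13, 4]
Maximum sum: 22

The maximum subarray is [5, 13, 4] with sum 22. This subarray runs from index 3 to index 5.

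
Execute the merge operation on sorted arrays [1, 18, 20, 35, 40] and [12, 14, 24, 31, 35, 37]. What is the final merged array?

Merging process:

Compare 1 vs 12: take 1 from left. Merged: [1]
Compare 18 vs 12: take 12 from right. Merged: [1, 12]
Compare 18 vs 14: take 14 from right. Merged: [1, 12, 14]
Compare 18 vs 24: take 18 from left. Merged: [1, 12, 14, 18]
Compare 20 vs 24: take 20 from left. Merged: [1, 12, 14, 18, 20]
Compare 35 vs 24: take 24 from right. Merged: [1, 12, 14, 18, 20, 24]
Compare 35 vs 31: take 31 from right. Merged: [1, 12, 14, 18, 20, 24, 31]
Compare 35 vs 35: take 35 from left. Merged: [1, 12, 14, 18, 20, 24, 31, 35]
Compare 40 vs 35: take 35 from right. Merged: [1, 12, 14, 18, 20, 24, 31, 35, 35]
Compare 40 vs 37: take 37 from right. Merged: [1, 12, 14, 18, 20, 24, 31, 35, 35, 37]
Append remaining from left: [40]. Merged: [1, 12, 14, 18, 20, 24, 31, 35, 35, 37, 40]

Final merged array: [1, 12, 14, 18, 20, 24, 31, 35, 35, 37, 40]
Total comparisons: 10

The merged array is [1, 12, 14, 18, 20, 24, 31, 35, 35, 37, 40], requiring 10 comparisons. The merge step runs in O(n) time where n is the total number of elements.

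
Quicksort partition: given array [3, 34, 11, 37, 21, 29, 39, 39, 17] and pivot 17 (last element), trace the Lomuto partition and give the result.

Lomuto partition with pivot = 17:

Initial array: [3, 34, 11, 37, 21, 29, 39, 39, 17]

arr[0]=3 <= 17: swap with position 0, array becomes [3, 34, 11, 37, 21, 29, 39, 39, 17]
arr[1]=34 > 17: no swap
arr[2]=11 <= 17: swap with position 1, array becomes [3, 11, 34, 37, 21, 29, 39, 39, 17]
arr[3]=37 > 17: no swap
arr[4]=21 > 17: no swap
arr[5]=29 > 17: no swap
arr[6]=39 > 17: no swap
arr[7]=39 > 17: no swap

Place pivot at position 2: [3, 11, 17, 37, 21, 29, 39, 39, 34]
Pivot position: 2

After partitioning with pivot 17, the array becomes [3, 11, 17, 37, 21, 29, 39, 39, 34]. The pivot is placed at index 2. All elements to the left of the pivot are <= 17, and all elements to the right are > 17.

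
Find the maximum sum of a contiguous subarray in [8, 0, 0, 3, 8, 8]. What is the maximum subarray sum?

Using Kadane's algorithm on [8, 0, 0, 3, 8, 8]:

Scanning through the array:
Position 1 (value 0): max_ending_here = 8, max_so_far = 8
Position 2 (value 0): max_ending_here = 8, max_so_far = 8
Position 3 (value 3): max_ending_here = 11, max_so_far = 11
Position 4 (value 8): max_ending_here = 19, max_so_far = 19
Position 5 (value 8): max_ending_here = 27, max_so_far = 27

Maximum subarray: [8, 0, 0, 3, 8, 8]
Maximum sum: 27

The maximum subarray is [8, 0, 0, 3, 8, 8] with sum 27. This subarray runs from index 0 to index 5.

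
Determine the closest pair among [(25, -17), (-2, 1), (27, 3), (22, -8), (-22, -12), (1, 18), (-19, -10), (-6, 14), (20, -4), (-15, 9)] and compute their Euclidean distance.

Computing all pairwise distances among 10 points:

d((25, -17), (-2, 1)) = 32.45
d((25, -17), (27, 3)) = 20.0998
d((25, -17), (22, -8)) = 9.4868
d((25, -17), (-22, -12)) = 47.2652
d((25, -17), (1, 18)) = 42.4382
d((25, -17), (-19, -10)) = 44.5533
d((25, -17), (-6, 14)) = 43.8406
d((25, -17), (20, -4)) = 13.9284
d((25, -17), (-15, 9)) = 47.7074
d((-2, 1), (27, 3)) = 29.0689
d((-2, 1), (22, -8)) = 25.632
d((-2, 1), (-22, -12)) = 23.8537
d((-2, 1), (1, 18)) = 17.2627
d((-2, 1), (-19, -10)) = 20.2485
d((-2, 1), (-6, 14)) = 13.6015
d((-2, 1), (20, -4)) = 22.561
d((-2, 1), (-15, 9)) = 15.2643
d((27, 3), (22, -8)) = 12.083
d((27, 3), (-22, -12)) = 51.2445
d((27, 3), (1, 18)) = 30.0167
d((27, 3), (-19, -10)) = 47.8017
d((27, 3), (-6, 14)) = 34.7851
d((27, 3), (20, -4)) = 9.8995
d((27, 3), (-15, 9)) = 42.4264
d((22, -8), (-22, -12)) = 44.1814
d((22, -8), (1, 18)) = 33.4215
d((22, -8), (-19, -10)) = 41.0488
d((22, -8), (-6, 14)) = 35.609
d((22, -8), (20, -4)) = 4.4721
d((22, -8), (-15, 9)) = 40.7185
d((-22, -12), (1, 18)) = 37.8021
d((-22, -12), (-19, -10)) = 3.6056 <-- minimum
d((-22, -12), (-6, 14)) = 30.5287
d((-22, -12), (20, -4)) = 42.7551
d((-22, -12), (-15, 9)) = 22.1359
d((1, 18), (-19, -10)) = 34.4093
d((1, 18), (-6, 14)) = 8.0623
d((1, 18), (20, -4)) = 29.0689
d((1, 18), (-15, 9)) = 18.3576
d((-19, -10), (-6, 14)) = 27.2947
d((-19, -10), (20, -4)) = 39.4588
d((-19, -10), (-15, 9)) = 19.4165
d((-6, 14), (20, -4)) = 31.6228
d((-6, 14), (-15, 9)) = 10.2956
d((20, -4), (-15, 9)) = 37.3363

Closest pair: (-22, -12) and (-19, -10) with distance 3.6056

The closest pair is (-22, -12) and (-19, -10) with Euclidean distance 3.6056. For 10 points, brute-force pairwise comparison is shown above. For large n, the divide-and-conquer algorithm (sort by x, recurse on halves, check the dividing strip) achieves O(n log n).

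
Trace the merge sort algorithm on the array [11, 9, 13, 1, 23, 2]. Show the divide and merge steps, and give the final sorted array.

Merge sort trace:

Split: [11, 9, 13, 1, 23, 2] -> [11, 9, 13] and [1, 23, 2]
  Split: [11, 9, 13] -> [11] and [9, 13]
    Split: [9, 13] -> [9] and [13]
    Merge: [9] + [13] -> [9, 13]
  Merge: [11] + [9, 13] -> [9, 11, 13]
  Split: [1, 23, 2] -> [1] and [23, 2]
    Split: [23, 2] -> [23] and [2]
    Merge: [23] + [2] -> [2, 23]
  Merge: [1] + [2, 23] -> [1, 2, 23]
Merge: [9, 11, 13] + [1, 2, 23] -> [1, 2, 9, 11, 13, 23]

Final sorted array: [1, 2, 9, 11, 13, 23]

The merge sort proceeds by recursively splitting the array and merging sorted halves.
After all merges, the sorted array is [1, 2, 9, 11, 13, 23].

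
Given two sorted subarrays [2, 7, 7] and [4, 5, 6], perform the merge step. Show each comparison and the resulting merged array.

Merging process:

Compare 2 vs 4: take 2 from left. Merged: [2]
Compare 7 vs 4: take 4 from right. Merged: [2, 4]
Compare 7 vs 5: take 5 from right. Merged: [2, 4, 5]
Compare 7 vs 6: take 6 from right. Merged: [2, 4, 5, 6]
Append remaining from left: [7, 7]. Merged: [2, 4, 5, 6, 7, 7]

Final merged array: [2, 4, 5, 6, 7, 7]
Total comparisons: 4

The merged array is [2, 4, 5, 6, 7, 7], requiring 4 comparisons. The merge step runs in O(n) time where n is the total number of elements.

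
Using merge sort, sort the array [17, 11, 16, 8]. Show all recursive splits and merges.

Merge sort trace:

Split: [17, 11, 16, 8] -> [17, 11] and [16, 8]
  Split: [17, 11] -> [17] and [11]
  Merge: [17] + [11] -> [11, 17]
  Split: [16, 8] -> [16] and [8]
  Merge: [16] + [8] -> [8, 16]
Merge: [11, 17] + [8, 16] -> [8, 11, 16, 17]

Final sorted array: [8, 11, 16, 17]

The merge sort proceeds by recursively splitting the array and merging sorted halves.
After all merges, the sorted array is [8, 11, 16, 17].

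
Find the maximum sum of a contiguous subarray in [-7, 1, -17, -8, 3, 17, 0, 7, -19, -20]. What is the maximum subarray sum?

Using Kadane's algorithm on [-7, 1, -17, -8, 3, 17, 0, 7, -19, -20]:

Scanning through the array:
Position 1 (value 1): max_ending_here = 1, max_so_far = 1
Position 2 (value -17): max_ending_here = -16, max_so_far = 1
Position 3 (value -8): max_ending_here = -8, max_so_far = 1
Position 4 (value 3): max_ending_here = 3, max_so_far = 3
Position 5 (value 17): max_ending_here = 20, max_so_far = 20
Position 6 (value 0): max_ending_here = 20, max_so_far = 20
Position 7 (value 7): max_ending_here = 27, max_so_far = 27
Position 8 (value -19): max_ending_here = 8, max_so_far = 27
Position 9 (value -20): max_ending_here = -12, max_so_far = 27

Maximum subarray: [3, 17, 0, 7]
Maximum sum: 27

The maximum subarray is [3, 17, 0, 7] with sum 27. This subarray runs from index 4 to index 7.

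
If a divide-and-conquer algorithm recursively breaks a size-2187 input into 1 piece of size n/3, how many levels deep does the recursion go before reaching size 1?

For divide and conquer with division factor 3:

Problem sizes at each level:
Level 0: 2187
Level 1: 729
Level 2: 243
Level 3: 81
Level 4: 27
Level 5: 9
Level 6: 3
Level 7: 1

The root is level 0 and the size-1 base case is level 7 (the tree spans levels 0 through 7, i.e. 8 levels counting the root), so the depth is the number of divisions: log_3(2187) = 7

The recursion tree depth is log_3(2187) = 7. At each level, the problem size is divided by 3, so it takes 7 divisions to reduce to a base case of size 1. The algorithm makes 1 recursive call at each level.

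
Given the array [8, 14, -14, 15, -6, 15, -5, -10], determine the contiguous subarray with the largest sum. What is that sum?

Using Kadane's algorithm on [8, 14, -14, 15, -6, 15, -5, -10]:

Scanning through the array:
Position 1 (value 14): max_ending_here = 22, max_so_far = 22
Position 2 (value -14): max_ending_here = 8, max_so_far = 22
Position 3 (value 15): max_ending_here = 23, max_so_far = 23
Position 4 (value -6): max_ending_here = 17, max_so_far = 23
Position 5 (value 15): max_ending_here = 32, max_so_far = 32
Position 6 (value -5): max_ending_here = 27, max_so_far = 32
Position 7 (value -10): max_ending_here = 17, max_so_far = 32

Maximum subarray: [8, 14, -14, 15, -6, 15]
Maximum sum: 32

The maximum subarray is [8, 14, -14, 15, -6, 15] with sum 32. This subarray runs from index 0 to index 5.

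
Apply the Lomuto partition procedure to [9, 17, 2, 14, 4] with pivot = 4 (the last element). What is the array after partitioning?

Lomuto partition with pivot = 4:

Initial array: [9, 17, 2, 14, 4]

arr[0]=9 > 4: no swap
arr[1]=17 > 4: no swap
arr[2]=2 <= 4: swap with position 0, array becomes [2, 17, 9, 14, 4]
arr[3]=14 > 4: no swap

Place pivot at position 1: [2, 4, 9, 14, 17]
Pivot position: 1

After partitioning with pivot 4, the array becomes [2, 4, 9, 14, 17]. The pivot is placed at index 1. All elements to the left of the pivot are <= 4, and all elements to the right are > 4.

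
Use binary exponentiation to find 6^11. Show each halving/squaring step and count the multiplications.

Computing 6^11 by squaring (build up from 6^1; each line after the first costs one multiplication):

6^1 = 6
6^2 = (6^1)^2 = 6^2 = 36
6^4 = (6^2)^2 = 36^2 = 1296
6^5 = 6 * 6^4 = 6 * 1296 = 7776
6^10 = (6^5)^2 = 7776^2 = 60466176
6^11 = 6 * 6^10 = 6 * 60466176 = 362797056

Result: 362797056
Multiplications needed: 5 (5 lines after 6^1)

6^11 = 362797056. Using exponentiation by squaring, this requires 5 multiplications. The key idea: if the exponent is even, square the half-power; if odd, multiply by the base once.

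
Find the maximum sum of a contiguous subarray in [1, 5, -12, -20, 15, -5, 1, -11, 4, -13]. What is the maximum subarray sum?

Using Kadane's algorithm on [1, 5, -12, -20, 15, -5, 1, -11, 4, -13]:

Scanning through the array:
Position 1 (value 5): max_ending_here = 6, max_so_far = 6
Position 2 (value -12): max_ending_here = -6, max_so_far = 6
Position 3 (value -20): max_ending_here = -20, max_so_far = 6
Position 4 (value 15): max_ending_here = 15, max_so_far = 15
Position 5 (value -5): max_ending_here = 10, max_so_far = 15
Position 6 (value 1): max_ending_here = 11, max_so_far = 15
Position 7 (value -11): max_ending_here = 0, max_so_far = 15
Position 8 (value 4): max_ending_here = 4, max_so_far = 15
Position 9 (value -13): max_ending_here = -9, max_so_far = 15

Maximum subarray: [15]
Maximum sum: 15

The maximum subarray is [15] with sum 15. This subarray runs from index 4 to index 4.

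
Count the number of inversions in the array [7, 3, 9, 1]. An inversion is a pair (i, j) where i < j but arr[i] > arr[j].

Finding inversions in [7, 3, 9, 1]:

(0, 1): arr[0]=7 > arr[1]=3
(0, 3): arr[0]=7 > arr[3]=1
(1, 3): arr[1]=3 > arr[3]=1
(2, 3): arr[2]=9 > arr[3]=1

Total inversions: 4

The array has 4 inversion(s): (0,1), (0,3), (1,3), (2,3). Each pair (i,j) satisfies i < j and arr[i] > arr[j].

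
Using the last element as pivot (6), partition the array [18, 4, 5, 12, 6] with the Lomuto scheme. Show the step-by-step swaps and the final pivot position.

Lomuto partition with pivot = 6:

Initial array: [18, 4, 5, 12, 6]

arr[0]=18 > 6: no swap
arr[1]=4 <= 6: swap with position 0, array becomes [4, 18, 5, 12, 6]
arr[2]=5 <= 6: swap with position 1, array becomes [4, 5, 18, 12, 6]
arr[3]=12 > 6: no swap

Place pivot at position 2: [4, 5, 6, 12, 18]
Pivot position: 2

After partitioning with pivot 6, the array becomes [4, 5, 6, 12, 18]. The pivot is placed at index 2. All elements to the left of the pivot are <= 6, and all elements to the right are > 6.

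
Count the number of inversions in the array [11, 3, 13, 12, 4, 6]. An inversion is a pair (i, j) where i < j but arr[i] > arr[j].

Finding inversions in [11, 3, 13, 12, 4, 6]:

(0, 1): arr[0]=11 > arr[1]=3
(0, 4): arr[0]=11 > arr[4]=4
(0, 5): arr[0]=11 > arr[5]=6
(2, 3): arr[2]=13 > arr[3]=12
(2, 4): arr[2]=13 > arr[4]=4
(2, 5): arr[2]=13 > arr[5]=6
(3, 4): arr[3]=12 > arr[4]=4
(3, 5): arr[3]=12 > arr[5]=6

Total inversions: 8

The array has 8 inversion(s): (0,1), (0,4), (0,5), (2,3), (2,4), (2,5), (3,4), (3,5). Each pair (i,j) satisfies i < j and arr[i] > arr[j].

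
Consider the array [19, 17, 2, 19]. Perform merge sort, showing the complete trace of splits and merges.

Merge sort trace:

Split: [19, 17, 2, 19] -> [19, 17] and [2, 19]
  Split: [19, 17] -> [19] and [17]
  Merge: [19] + [17] -> [17, 19]
  Split: [2, 19] -> [2] and [19]
  Merge: [2] + [19] -> [2, 19]
Merge: [17, 19] + [2, 19] -> [2, 17, 19, 19]

Final sorted array: [2, 17, 19, 19]

The merge sort proceeds by recursively splitting the array and merging sorted halves.
After all merges, the sorted array is [2, 17, 19, 19].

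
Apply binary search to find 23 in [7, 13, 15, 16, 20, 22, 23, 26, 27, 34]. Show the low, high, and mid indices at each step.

Binary search for 23 in [7, 13, 15, 16, 20, 22, 23, 26, 27, 34]:

lo=0, hi=9, mid=4, arr[mid]=20 -> 20 < 23, search right half
lo=5, hi=9, mid=7, arr[mid]=26 -> 26 > 23, search left half
lo=5, hi=6, mid=5, arr[mid]=22 -> 22 < 23, search right half
lo=6, hi=6, mid=6, arr[mid]=23 -> Found target at index 6!

Binary search finds 23 at index 6 after 4 comparisons. The search repeatedly halves the search space by comparing with the middle element.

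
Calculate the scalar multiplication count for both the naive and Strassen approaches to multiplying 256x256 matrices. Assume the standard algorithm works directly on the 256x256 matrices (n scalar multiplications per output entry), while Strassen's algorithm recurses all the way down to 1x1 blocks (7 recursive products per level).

Matrix multiplication for 256x256 matrices:

Standard algorithm: 256^3 = 16777216 multiplications
Strassen's algorithm: 7^(log2(256)) = 7^8 = 5764801 multiplications
Savings: 16777216 - 5764801 = 11012415 multiplications

Standard: 16777216 multiplications (256^3). Strassen: 5764801 multiplications (7^8). Strassen reduces 8 recursive multiplications to 7 at each level.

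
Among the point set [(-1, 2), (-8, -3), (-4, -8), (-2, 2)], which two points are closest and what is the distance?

Computing all pairwise distances among 4 points:

d((-1, 2), (-8, -3)) = 8.6023
d((-1, 2), (-4, -8)) = 10.4403
d((-1, 2), (-2, 2)) = 1.0 <-- minimum
d((-8, -3), (-4, -8)) = 6.4031
d((-8, -3), (-2, 2)) = 7.8102
d((-4, -8), (-2, 2)) = 10.198

Closest pair: (-1, 2) and (-2, 2) with distance 1.0

The closest pair is (-1, 2) and (-2, 2) with Euclidean distance 1.0. For 4 points, brute-force pairwise comparison is shown above. For large n, the divide-and-conquer algorithm (sort by x, recurse on halves, check the dividing strip) achieves O(n log n).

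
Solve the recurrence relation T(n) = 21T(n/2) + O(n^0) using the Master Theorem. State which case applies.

Master Theorem for T(n) = 21T(n/2) + O(n^0):

a = 21, b = 2, c = 0
log_b(a) = log_2(21) = 4.3923

Case 1: c = 0 < log_2(21) = 4.3923
T(n) = O(n^(log_2 21))

For T(n) = 21T(n/2) + O(n^0): log_2(21) = 4.3923. This is Case 1 of the Master Theorem (c < log_b(a), work dominated by leaves), giving O(n^(log_2 21)).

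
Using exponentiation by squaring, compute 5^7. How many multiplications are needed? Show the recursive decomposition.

Computing 5^7 by squaring (build up from 5^1; each line after the first costs one multiplication):

5^1 = 5
5^2 = (5^1)^2 = 5^2 = 25
5^3 = 5 * 5^2 = 5 * 25 = 125
5^6 = (5^3)^2 = 125^2 = 15625
5^7 = 5 * 5^6 = 5 * 15625 = 78125

Result: 78125
Multiplications needed: 4 (4 lines after 5^1)

5^7 = 78125. Using exponentiation by squaring, this requires 4 multiplications. The key idea: if the exponent is even, square the half-power; if odd, multiply by the base once.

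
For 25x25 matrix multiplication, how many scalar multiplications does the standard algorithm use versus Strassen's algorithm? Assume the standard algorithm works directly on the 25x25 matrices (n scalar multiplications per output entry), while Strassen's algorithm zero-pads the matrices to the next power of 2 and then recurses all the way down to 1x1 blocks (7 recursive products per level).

Matrix multiplication for 25x25 matrices:

Strassen's algorithm requires power-of-2 dimensions. Pad 25x25 to 32x32 (next power of 2).

Standard algorithm: 25^3 = 15625 multiplications
Strassen's algorithm: 7^(log2(32)) = 7^5 = 16807 multiplications
Difference: 15625 - 16807 = -1182 (Strassen uses MORE here due to padding overhead — for small or just-over-power-of-2 n, padding can outweigh the per-level savings)

Standard: 15625 multiplications (25^3). Strassen: 16807 multiplications (7^5, after padding to 32x32). Strassen reduces 8 recursive multiplications to 7 at each level.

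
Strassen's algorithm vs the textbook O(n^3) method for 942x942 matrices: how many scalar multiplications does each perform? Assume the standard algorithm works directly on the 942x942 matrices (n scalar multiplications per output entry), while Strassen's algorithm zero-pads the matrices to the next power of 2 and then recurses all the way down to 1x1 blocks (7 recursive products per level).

Matrix multiplication for 942x942 matrices:

Strassen's algorithm requires power-of-2 dimensions. Pad 942x942 to 1024x1024 (next power of 2).

Standard algorithm: 942^3 = 835896888 multiplications
Strassen's algorithm: 7^(log2(1024)) = 7^10 = 282475249 multiplications
Savings: 835896888 - 282475249 = 553421639 multiplications

Standard: 835896888 multiplications (942^3). Strassen: 282475249 multiplications (7^10, after padding to 1024x1024). Strassen reduces 8 recursive multiplications to 7 at each level.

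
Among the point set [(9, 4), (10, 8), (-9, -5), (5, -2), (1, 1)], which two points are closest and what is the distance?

Computing all pairwise distances among 5 points:

d((9, 4), (10, 8)) = 4.1231 <-- minimum
d((9, 4), (-9, -5)) = 20.1246
d((9, 4), (5, -2)) = 7.2111
d((9, 4), (1, 1)) = 8.544
d((10, 8), (-9, -5)) = 23.0217
d((10, 8), (5, -2)) = 11.1803
d((10, 8), (1, 1)) = 11.4018
d((-9, -5), (5, -2)) = 14.3178
d((-9, -5), (1, 1)) = 11.6619
d((5, -2), (1, 1)) = 5.0

Closest pair: (9, 4) and (10, 8) with distance 4.1231

The closest pair is (9, 4) and (10, 8) with Euclidean distance 4.1231. For 5 points, brute-force pairwise comparison is shown above. For large n, the divide-and-conquer algorithm (sort by x, recurse on halves, check the dividing strip) achieves O(n log n).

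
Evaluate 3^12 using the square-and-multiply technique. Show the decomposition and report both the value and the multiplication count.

Computing 3^12 by squaring (build up from 3^1; each line after the first costs one multiplication):

3^1 = 3
3^2 = (3^1)^2 = 3^2 = 9
3^3 = 3 * 3^2 = 3 * 9 = 27
3^6 = (3^3)^2 = 27^2 = 729
3^12 = (3^6)^2 = 729^2 = 531441

Result: 531441
Multiplications needed: 4 (4 lines after 3^1)

3^12 = 531441. Using exponentiation by squaring, this requires 4 multiplications. The key idea: if the exponent is even, square the half-power; if odd, multiply by the base once.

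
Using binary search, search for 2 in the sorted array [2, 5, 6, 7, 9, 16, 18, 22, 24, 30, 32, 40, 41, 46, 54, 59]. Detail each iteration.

Binary search for 2 in [2, 5, 6, 7, 9, 16, 18, 22, 24, 30, 32, 40, 41, 46, 54, 59]:

lo=0, hi=15, mid=7, arr[mid]=22 -> 22 > 2, search left half
lo=0, hi=6, mid=3, arr[mid]=7 -> 7 > 2, search left half
lo=0, hi=2, mid=1, arr[mid]=5 -> 5 > 2, search left half
lo=0, hi=0, mid=0, arr[mid]=2 -> Found target at index 0!

Binary search finds 2 at index 0 after 4 comparisons. The search repeatedly halves the search space by comparing with the middle element.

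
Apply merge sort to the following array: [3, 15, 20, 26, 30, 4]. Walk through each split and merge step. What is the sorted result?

Merge sort trace:

Split: [3, 15, 20, 26, 30, 4] -> [3, 15, 20] and [26, 30, 4]
  Split: [3, 15, 20] -> [3] and [15, 20]
    Split: [15, 20] -> [15] and [20]
    Merge: [15] + [20] -> [15, 20]
  Merge: [3] + [15, 20] -> [3, 15, 20]
  Split: [26, 30, 4] -> [26] and [30, 4]
    Split: [30, 4] -> [30] and [4]
    Merge: [30] + [4] -> [4, 30]
  Merge: [26] + [4, 30] -> [4, 26, 30]
Merge: [3, 15, 20] + [4, 26, 30] -> [3, 4, 15, 20, 26, 30]

Final sorted array: [3, 4, 15, 20, 26, 30]

The merge sort proceeds by recursively splitting the array and merging sorted halves.
After all merges, the sorted array is [3, 4, 15, 20, 26, 30].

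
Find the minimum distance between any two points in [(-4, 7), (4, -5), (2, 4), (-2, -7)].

Computing all pairwise distances among 4 points:

d((-4, 7), (4, -5)) = 14.4222
d((-4, 7), (2, 4)) = 6.7082
d((-4, 7), (-2, -7)) = 14.1421
d((4, -5), (2, 4)) = 9.2195
d((4, -5), (-2, -7)) = 6.3246 <-- minimum
d((2, 4), (-2, -7)) = 11.7047

Closest pair: (4, -5) and (-2, -7) with distance 6.3246

The closest pair is (4, -5) and (-2, -7) with Euclidean distance 6.3246. For 4 points, brute-force pairwise comparison is shown above. For large n, the divide-and-conquer algorithm (sort by x, recurse on halves, check the dividing strip) achieves O(n log n).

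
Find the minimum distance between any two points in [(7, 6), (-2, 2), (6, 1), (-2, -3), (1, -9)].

Computing all pairwise distances among 5 points:

d((7, 6), (-2, 2)) = 9.8489
d((7, 6), (6, 1)) = 5.099
d((7, 6), (-2, -3)) = 12.7279
d((7, 6), (1, -9)) = 16.1555
d((-2, 2), (6, 1)) = 8.0623
d((-2, 2), (-2, -3)) = 5.0 <-- minimum
d((-2, 2), (1, -9)) = 11.4018
d((6, 1), (-2, -3)) = 8.9443
d((6, 1), (1, -9)) = 11.1803
d((-2, -3), (1, -9)) = 6.7082

Closest pair: (-2, 2) and (-2, -3) with distance 5.0

The closest pair is (-2, 2) and (-2, -3) with Euclidean distance 5.0. For 5 points, brute-force pairwise comparison is shown above. For large n, the divide-and-conquer algorithm (sort by x, recurse on halves, check the dividing strip) achieves O(n log n).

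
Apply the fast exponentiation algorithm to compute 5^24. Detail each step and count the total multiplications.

Computing 5^24 by squaring (build up from 5^1; each line after the first costs one multiplication):

5^1 = 5
5^2 = (5^1)^2 = 5^2 = 25
5^3 = 5 * 5^2 = 5 * 25 = 125
5^6 = (5^3)^2 = 125^2 = 15625
5^12 = (5^6)^2 = 15625^2 = 244140625
5^24 = (5^12)^2 = 244140625^2 = 59604644775390625

Result: 59604644775390625
Multiplications needed: 5 (5 lines after 5^1)

5^24 = 59604644775390625. Using exponentiation by squaring, this requires 5 multiplications. The key idea: if the exponent is even, square the half-power; if odd, multiply by the base once.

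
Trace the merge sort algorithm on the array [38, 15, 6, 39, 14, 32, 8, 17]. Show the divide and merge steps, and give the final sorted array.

Merge sort trace:

Split: [38, 15, 6, 39, 14, 32, 8, 17] -> [38, 15, 6, 39] and [14, 32, 8, 17]
  Split: [38, 15, 6, 39] -> [38, 15] and [6, 39]
    Split: [38, 15] -> [38] and [15]
    Merge: [38] + [15] -> [15, 38]
    Split: [6, 39] -> [6] and [39]
    Merge: [6] + [39] -> [6, 39]
  Merge: [15, 38] + [6, 39] -> [6, 15, 38, 39]
  Split: [14, 32, 8, 17] -> [14, 32] and [8, 17]
    Split: [14, 32] -> [14] and [32]
    Merge: [14] + [32] -> [14, 32]
    Split: [8, 17] -> [8] and [17]
    Merge: [8] + [17] -> [8, 17]
  Merge: [14, 32] + [8, 17] -> [8, 14, 17, 32]
Merge: [6, 15, 38, 39] + [8, 14, 17, 32] -> [6, 8, 14, 15, 17, 32, 38, 39]

Final sorted array: [6, 8, 14, 15, 17, 32, 38, 39]

The merge sort proceeds by recursively splitting the array and merging sorted halves.
After all merges, the sorted array is [6, 8, 14, 15, 17, 32, 38, 39].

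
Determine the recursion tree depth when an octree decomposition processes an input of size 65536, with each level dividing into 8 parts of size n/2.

For divide and conquer with division factor 2:

Problem sizes at each level:
Level 0: 65536
Level 1: 32768
Level 2: 16384
Level 3: 8192
Level 4: 4096
Level 5: 2048
Level 6: 1024
Level 7: 512
Level 8: 256
Level 9: 128
Level 10: 64
Level 11: 32
Level 12: 16
Level 13: 8
Level 14: 4
Level 15: 2
Level 16: 1

The root is level 0 and the size-1 base case is level 16 (the tree spans levels 0 through 16, i.e. 17 levels counting the root), so the depth is the number of divisions: log_2(65536) = 16

The recursion tree depth is log_2(65536) = 16. At each level, the problem size is divided by 2, so it takes 16 divisions to reduce to a base case of size 1. The algorithm makes 8 recursive calls at each level.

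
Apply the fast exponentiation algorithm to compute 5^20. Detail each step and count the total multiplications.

Computing 5^20 by squaring (build up from 5^1; each line after the first costs one multiplication):

5^1 = 5
5^2 = (5^1)^2 = 5^2 = 25
5^4 = (5^2)^2 = 25^2 = 625
5^5 = 5 * 5^4 = 5 * 625 = 3125
5^10 = (5^5)^2 = 3125^2 = 9765625
5^20 = (5^10)^2 = 9765625^2 = 95367431640625

Result: 95367431640625
Multiplications needed: 5 (5 lines after 5^1)

5^20 = 95367431640625. Using exponentiation by squaring, this requires 5 multiplications. The key idea: if the exponent is even, square the half-power; if odd, multiply by the base once.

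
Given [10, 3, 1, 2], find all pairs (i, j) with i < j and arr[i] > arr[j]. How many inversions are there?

Finding inversions in [10, 3, 1, 2]:

(0, 1): arr[0]=10 > arr[1]=3
(0, 2): arr[0]=10 > arr[2]=1
(0, 3): arr[0]=10 > arr[3]=2
(1, 2): arr[1]=3 > arr[2]=1
(1, 3): arr[1]=3 > arr[3]=2

Total inversions: 5

The array has 5 inversion(s): (0,1), (0,2), (0,3), (1,2), (1,3). Each pair (i,j) satisfies i < j and arr[i] > arr[j].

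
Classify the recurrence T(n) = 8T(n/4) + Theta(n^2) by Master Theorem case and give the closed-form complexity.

Master Theorem for T(n) = 8T(n/4) + O(n^2):

a = 8, b = 4, c = 2
log_b(a) = log_4(8) = 1.5000

Case 3: c = 2 > log_4(8) = 1.5000
T(n) = O(n^2) = O(n^2)

For T(n) = 8T(n/4) + O(n^2): log_4(8) = 1.5000. This is Case 3 of the Master Theorem (c > log_b(a), work dominated by root), giving O(n^2).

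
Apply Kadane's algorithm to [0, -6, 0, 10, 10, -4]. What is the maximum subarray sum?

Using Kadane's algorithm on [0, -6, 0, 10, 10, -4]:

Scanning through the array:
Position 1 (value -6): max_ending_here = -6, max_so_far = 0
Position 2 (value 0): max_ending_here = 0, max_so_far = 0
Position 3 (value 10): max_ending_here = 10, max_so_far = 10
Position 4 (value 10): max_ending_here = 20, max_so_far = 20
Position 5 (value -4): max_ending_here = 16, max_so_far = 20

Maximum subarray: [0, 10, 10]
Maximum sum: 20

The maximum subarray is [0, 10, 10] with sum 20. This subarray runs from index 2 to index 4.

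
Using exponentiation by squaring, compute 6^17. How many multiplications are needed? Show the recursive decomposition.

Computing 6^17 by squaring (build up from 6^1; each line after the first costs one multiplication):

6^1 = 6
6^2 = (6^1)^2 = 6^2 = 36
6^4 = (6^2)^2 = 36^2 = 1296
6^8 = (6^4)^2 = 1296^2 = 1679616
6^16 = (6^8)^2 = 1679616^2 = 2821109907456
6^17 = 6 * 6^16 = 6 * 2821109907456 = 16926659444736

Result: 16926659444736
Multiplications needed: 5 (5 lines after 6^1)

6^17 = 16926659444736. Using exponentiation by squaring, this requires 5 multiplications. The key idea: if the exponent is even, square the half-power; if odd, multiply by the base once.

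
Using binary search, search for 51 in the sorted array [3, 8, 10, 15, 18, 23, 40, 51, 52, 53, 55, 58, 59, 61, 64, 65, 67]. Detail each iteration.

Binary search for 51 in [3, 8, 10, 15, 18, 23, 40, 51, 52, 53, 55, 58, 59, 61, 64, 65, 67]:

lo=0, hi=16, mid=8, arr[mid]=52 -> 52 > 51, search left half
lo=0, hi=7, mid=3, arr[mid]=15 -> 15 < 51, search right half
lo=4, hi=7, mid=5, arr[mid]=23 -> 23 < 51, search right half
lo=6, hi=7, mid=6, arr[mid]=40 -> 40 < 51, search right half
lo=7, hi=7, mid=7, arr[mid]=51 -> Found target at index 7!

Binary search finds 51 at index 7 after 5 comparisons. The search repeatedly halves the search space by comparing with the middle element.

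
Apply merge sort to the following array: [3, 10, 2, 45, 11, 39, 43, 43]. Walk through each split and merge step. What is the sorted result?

Merge sort trace:

Split: [3, 10, 2, 45, 11, 39, 43, 43] -> [3, 10, 2, 45] and [11, 39, 43, 43]
  Split: [3, 10, 2, 45] -> [3, 10] and [2, 45]
    Split: [3, 10] -> [3] and [10]
    Merge: [3] + [10] -> [3, 10]
    Split: [2, 45] -> [2] and [45]
    Merge: [2] + [45] -> [2, 45]
  Merge: [3, 10] + [2, 45] -> [2, 3, 10, 45]
  Split: [11, 39, 43, 43] -> [11, 39] and [43, 43]
    Split: [11, 39] -> [11] and [39]
    Merge: [11] + [39] -> [11, 39]
    Split: [43, 43] -> [43] and [43]
    Merge: [43] + [43] -> [43, 43]
  Merge: [11, 39] + [43, 43] -> [11, 39, 43, 43]
Merge: [2, 3, 10, 45] + [11, 39, 43, 43] -> [2, 3, 10, 11, 39, 43, 43, 45]

Final sorted array: [2, 3, 10, 11, 39, 43, 43, 45]

The merge sort proceeds by recursively splitting the array and merging sorted halves.
After all merges, the sorted array is [2, 3, 10, 11, 39, 43, 43, 45].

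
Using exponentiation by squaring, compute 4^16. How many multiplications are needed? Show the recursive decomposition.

Computing 4^16 by squaring (build up from 4^1; each line after the first costs one multiplication):

4^1 = 4
4^2 = (4^1)^2 = 4^2 = 16
4^4 = (4^2)^2 = 16^2 = 256
4^8 = (4^4)^2 = 256^2 = 65536
4^16 = (4^8)^2 = 65536^2 = 4294967296

Result: 4294967296
Multiplications needed: 4 (4 lines after 4^1)

4^16 = 4294967296. Using exponentiation by squaring, this requires 4 multiplications. The key idea: if the exponent is even, square the half-power; if odd, multiply by the base once.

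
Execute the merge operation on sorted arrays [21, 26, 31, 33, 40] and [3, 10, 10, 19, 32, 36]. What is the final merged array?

Merging process:

Compare 21 vs 3: take 3 from right. Merged: [3]
Compare 21 vs 10: take 10 from right. Merged: [3, 10]
Compare 21 vs 10: take 10 from right. Merged: [3, 10, 10]
Compare 21 vs 19: take 19 from right. Merged: [3, 10, 10, 19]
Compare 21 vs 32: take 21 from left. Merged: [3, 10, 10, 19, 21]
Compare 26 vs 32: take 26 from left. Merged: [3, 10, 10, 19, 21, 26]
Compare 31 vs 32: take 31 from left. Merged: [3, 10, 10, 19, 21, 26, 31]
Compare 33 vs 32: take 32 from right. Merged: [3, 10, 10, 19, 21, 26, 31, 32]
Compare 33 vs 36: take 33 from left. Merged: [3, 10, 10, 19, 21, 26, 31, 32, 33]
Compare 40 vs 36: take 36 from right. Merged: [3, 10, 10, 19, 21, 26, 31, 32, 33, 36]
Append remaining from left: [40]. Merged: [3, 10, 10, 19, 21, 26, 31, 32, 33, 36, 40]

Final merged array: [3, 10, 10, 19, 21, 26, 31, 32, 33, 36, 40]
Total comparisons: 10

The merged array is [3, 10, 10, 19, 21, 26, 31, 32, 33, 36, 40], requiring 10 comparisons. The merge step runs in O(n) time where n is the total number of elements.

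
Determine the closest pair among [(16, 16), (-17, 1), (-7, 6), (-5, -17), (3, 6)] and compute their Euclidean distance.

Computing all pairwise distances among 5 points:

d((16, 16), (-17, 1)) = 36.2491
d((16, 16), (-7, 6)) = 25.0799
d((16, 16), (-5, -17)) = 39.1152
d((16, 16), (3, 6)) = 16.4012
d((-17, 1), (-7, 6)) = 11.1803
d((-17, 1), (-5, -17)) = 21.6333
d((-17, 1), (3, 6)) = 20.6155
d((-7, 6), (-5, -17)) = 23.0868
d((-7, 6), (3, 6)) = 10.0 <-- minimum
d((-5, -17), (3, 6)) = 24.3516

Closest pair: (-7, 6) and (3, 6) with distance 10.0

The closest pair is (-7, 6) and (3, 6) with Euclidean distance 10.0. For 5 points, brute-force pairwise comparison is shown above. For large n, the divide-and-conquer algorithm (sort by x, recurse on halves, check the dividing strip) achieves O(n log n).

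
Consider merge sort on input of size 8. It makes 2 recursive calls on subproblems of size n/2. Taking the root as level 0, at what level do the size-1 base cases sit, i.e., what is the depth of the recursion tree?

For divide and conquer with division factor 2:

Problem sizes at each level:
Level 0: 8
Level 1: 4
Level 2: 2
Level 3: 1

The root is level 0 and the size-1 base case is level 3 (the tree spans levels 0 through 3, i.e. 4 levels counting the root), so the depth is the number of divisions: log_2(8) = 3

The recursion tree depth is log_2(8) = 3. At each level, the problem size is divided by 2, so it takes 3 divisions to reduce to a base case of size 1. The algorithm makes 2 recursive calls at each level.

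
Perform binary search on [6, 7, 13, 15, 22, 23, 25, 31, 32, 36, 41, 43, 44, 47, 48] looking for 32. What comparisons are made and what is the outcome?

Binary search for 32 in [6, 7, 13, 15, 22, 23, 25, 31, 32, 36, 41, 43, 44, 47, 48]:

lo=0, hi=14, mid=7, arr[mid]=31 -> 31 < 32, search right half
lo=8, hi=14, mid=11, arr[mid]=43 -> 43 > 32, search left half
lo=8, hi=10, mid=9, arr[mid]=36 -> 36 > 32, search left half
lo=8, hi=8, mid=8, arr[mid]=32 -> Found target at index 8!

Binary search finds 32 at index 8 after 4 comparisons. The search repeatedly halves the search space by comparing with the middle element.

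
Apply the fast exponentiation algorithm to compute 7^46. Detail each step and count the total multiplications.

Computing 7^46 by squaring (build up from 7^1; each line after the first costs one multiplication):

7^1 = 7
7^2 = (7^1)^2 = 7^2 = 49
7^4 = (7^2)^2 = 49^2 = 2401
7^5 = 7 * 7^4 = 7 * 2401 = 16807
7^10 = (7^5)^2 = 16807^2 = 282475249
7^11 = 7 * 7^10 = 7 * 282475249 = 1977326743
7^22 = (7^11)^2 = 1977326743^2 = 3909821048582988049
7^23 = 7 * 7^22 = 7 * 3909821048582988049 = 27368747340080916343
7^46 = (7^23)^2 = 27368747340080916343^2 = 749048330965186233494494102694564493649

Result: 749048330965186233494494102694564493649
Multiplications needed: 8 (8 lines after 7^1)

7^46 = 749048330965186233494494102694564493649. Using exponentiation by squaring, this requires 8 multiplications. The key idea: if the exponent is even, square the half-power; if odd, multiply by the base once.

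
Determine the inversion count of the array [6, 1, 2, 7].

Finding inversions in [6, 1, 2, 7]:

(0, 1): arr[0]=6 > arr[1]=1
(0, 2): arr[0]=6 > arr[2]=2

Total inversions: 2

The array has 2 inversion(s): (0,1), (0,2). Each pair (i,j) satisfies i < j and arr[i] > arr[j].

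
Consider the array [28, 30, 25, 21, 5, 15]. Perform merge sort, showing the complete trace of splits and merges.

Merge sort trace:

Split: [28, 30, 25, 21, 5, 15] -> [28, 30, 25] and [21, 5, 15]
  Split: [28, 30, 25] -> [28] and [30, 25]
    Split: [30, 25] -> [30] and [25]
    Merge: [30] + [25] -> [25, 30]
  Merge: [28] + [25, 30] -> [25, 28, 30]
  Split: [21, 5, 15] -> [21] and [5, 15]
    Split: [5, 15] -> [5] and [15]
    Merge: [5] + [15] -> [5, 15]
  Merge: [21] + [5, 15] -> [5, 15, 21]
Merge: [25, 28, 30] + [5, 15, 21] -> [5, 15, 21, 25, 28, 30]

Final sorted array: [5, 15, 21, 25, 28, 30]

The merge sort proceeds by recursively splitting the array and merging sorted halves.
After all merges, the sorted array is [5, 15, 21, 25, 28, 30].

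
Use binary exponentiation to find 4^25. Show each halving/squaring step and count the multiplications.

Computing 4^25 by squaring (build up from 4^1; each line after the first costs one multiplication):

4^1 = 4
4^2 = (4^1)^2 = 4^2 = 16
4^3 = 4 * 4^2 = 4 * 16 = 64
4^6 = (4^3)^2 = 64^2 = 4096
4^12 = (4^6)^2 = 4096^2 = 16777216
4^24 = (4^12)^2 = 16777216^2 = 281474976710656
4^25 = 4 * 4^24 = 4 * 281474976710656 = 1125899906842624

Result: 1125899906842624
Multiplications needed: 6 (6 lines after 4^1)

4^25 = 1125899906842624. Using exponentiation by squaring, this requires 6 multiplications. The key idea: if the exponent is even, square the half-power; if odd, multiply by the base once.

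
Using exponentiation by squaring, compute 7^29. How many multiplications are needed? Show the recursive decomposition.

Computing 7^29 by squaring (build up from 7^1; each line after the first costs one multiplication):

7^1 = 7
7^2 = (7^1)^2 = 7^2 = 49
7^3 = 7 * 7^2 = 7 * 49 = 343
7^6 = (7^3)^2 = 343^2 = 117649
7^7 = 7 * 7^6 = 7 * 117649 = 823543
7^14 = (7^7)^2 = 823543^2 = 678223072849
7^28 = (7^14)^2 = 678223072849^2 = 459986536544739960976801
7^29 = 7 * 7^28 = 7 * 459986536544739960976801 = 3219905755813179726837607

Result: 3219905755813179726837607
Multiplications needed: 7 (7 lines after 7^1)

7^29 = 3219905755813179726837607. Using exponentiation by squaring, this requires 7 multiplications. The key idea: if the exponent is even, square the half-power; if odd, multiply by the base once.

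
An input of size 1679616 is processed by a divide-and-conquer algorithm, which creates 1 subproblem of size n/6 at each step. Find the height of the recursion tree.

For divide and conquer with division factor 6:

Problem sizes at each level:
Level 0: 1679616
Level 1: 279936
Level 2: 46656
Level 3: 7776
Level 4: 1296
Level 5: 216
Level 6: 36
Level 7: 6
Level 8: 1

The root is level 0 and the size-1 base case is level 8 (the tree spans levels 0 through 8, i.e. 9 levels counting the root), so the depth is the number of divisions: log_6(1679616) = 8

The recursion tree depth is log_6(1679616) = 8. At each level, the problem size is divided by 6, so it takes 8 divisions to reduce to a base case of size 1. The algorithm makes 1 recursive call at each level.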